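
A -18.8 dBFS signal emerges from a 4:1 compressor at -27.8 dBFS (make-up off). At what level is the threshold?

Input is 12 dB above T (since output overshoot × R = input overshoot: (-27.8 − T)·4 = -18.8 − T gives T = -30.8 dBFS).
Check: -30.8 + (-18.8 − (-30.8))/4 = -30.8 + 3 = -27.8 dBFS. ✓

-30.8 dBFS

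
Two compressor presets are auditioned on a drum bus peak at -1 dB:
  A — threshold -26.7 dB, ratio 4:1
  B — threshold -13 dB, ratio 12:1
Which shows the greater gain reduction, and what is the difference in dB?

A, by 8.275 dB

A: GR = 25.7 − 25.7/4 = 19.275 dB.
B: GR = 12 − 12/12 = 11 dB.
A reduces 8.275 dB more.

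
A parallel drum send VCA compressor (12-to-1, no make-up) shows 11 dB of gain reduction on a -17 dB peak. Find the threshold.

-29 dB

Input is 12 dB above T (since output overshoot × R = input overshoot: (-28 − T)·12 = -17 − T gives T = -29 dB).
Check: -29 + (-17 − (-29))/12 = -29 + 1 = -28 dB. ✓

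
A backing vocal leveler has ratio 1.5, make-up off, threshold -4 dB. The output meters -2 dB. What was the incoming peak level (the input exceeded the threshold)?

That's 2 dB above the -4 dB threshold.
Input overshoot = R × output overshoot = 3 dB → input = -4 + 3 = -1 dB.

-1 dB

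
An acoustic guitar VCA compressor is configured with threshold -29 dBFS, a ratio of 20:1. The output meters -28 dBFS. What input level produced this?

That's 1 dB above the -29 dBFS threshold.
Input overshoot = R × output overshoot = 20 dB → input = -29 + 20 = -9 dBFS.

-9 dBFS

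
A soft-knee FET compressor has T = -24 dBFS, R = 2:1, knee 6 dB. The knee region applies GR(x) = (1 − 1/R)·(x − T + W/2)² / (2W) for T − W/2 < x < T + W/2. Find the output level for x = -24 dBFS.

x − T + W/2 = -24 − (-24) + 3 = 3.
GR = (1 − 1/2) × 3² / 12 = 0.5 × 9 / 12 = 0.375 dB.
Output = -24 − 0.375 = -24.375 dBFS.

-24.375 dBFS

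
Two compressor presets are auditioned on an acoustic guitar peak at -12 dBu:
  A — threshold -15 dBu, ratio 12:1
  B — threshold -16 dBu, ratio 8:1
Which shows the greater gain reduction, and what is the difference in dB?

B, by 0.75 dB

A: overshoot 3 dB → output overshoot 0.25 dB → GR 2.75 dB.
B: overshoot 4 dB → output overshoot 0.5 dB → GR 3.5 dB.
B applies 0.75 dB more gain reduction.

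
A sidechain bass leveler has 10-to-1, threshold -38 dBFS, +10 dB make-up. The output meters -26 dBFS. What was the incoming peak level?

-18 dBFS

Remove make-up: -26 − 10 = -36 dBFS.
That's 2 dB above the -38 dBFS threshold.
Input overshoot = R × output overshoot = 20 dB → input = -38 + 20 = -18 dBFS.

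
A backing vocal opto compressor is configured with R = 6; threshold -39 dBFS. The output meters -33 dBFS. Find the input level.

Post-compression overshoot = -33 − (-39) = 6 dB.
Before 6:1 compression the overshoot was 6 × 6 = 36 dB, so input = -39 + 36 = -3 dBFS.

-3 dBFS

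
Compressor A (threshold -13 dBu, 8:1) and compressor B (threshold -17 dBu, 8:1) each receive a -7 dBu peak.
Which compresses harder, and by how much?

B, by 3.5 dB

A: 6 dB over, compressed to 0.75 dB over, so 5.25 dB of GR.
B: 10 dB over, compressed to 1.25 dB over, so 8.75 dB of GR.
Difference: 3.5 dB in favour of B.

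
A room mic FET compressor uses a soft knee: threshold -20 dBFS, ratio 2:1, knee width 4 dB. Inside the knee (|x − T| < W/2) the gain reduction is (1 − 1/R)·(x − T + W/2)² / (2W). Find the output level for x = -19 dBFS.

-19.5625 dBFS

x − T + W/2 = -19 − (-20) + 2 = 3.
GR = (1 − 1/2) × 3² / 8 = 0.5 × 9 / 8 = 0.5625 dB.
Output = -19 − 0.5625 = -19.5625 dBFS.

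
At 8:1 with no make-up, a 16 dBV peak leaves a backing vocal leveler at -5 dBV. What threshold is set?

-8 dBV

Let T be the threshold. Output overshoot = (input overshoot)/R, so -5 − T = (16 − T)/8.
8·(-5 − T) = 16 − T → 7·T = -40 − 16 = -56.
T = -56/7 = -8 dBV.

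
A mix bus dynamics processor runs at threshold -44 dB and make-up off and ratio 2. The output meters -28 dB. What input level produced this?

-12 dB

The compressed level sits -28 − (-44) = 16 dB over threshold.
Before 2:1 compression the overshoot was 16 × 2 = 32 dB, so input = -44 + 32 = -12 dB.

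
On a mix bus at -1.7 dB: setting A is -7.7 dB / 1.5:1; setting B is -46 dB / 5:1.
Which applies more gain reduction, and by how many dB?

A: overshoot 6 dB → output overshoot 4 dB → GR 2 dB.
B: overshoot 44.3 dB → output overshoot 8.86 dB → GR 35.44 dB.
B applies 33.44 dB more gain reduction.

B, by 33.44 dB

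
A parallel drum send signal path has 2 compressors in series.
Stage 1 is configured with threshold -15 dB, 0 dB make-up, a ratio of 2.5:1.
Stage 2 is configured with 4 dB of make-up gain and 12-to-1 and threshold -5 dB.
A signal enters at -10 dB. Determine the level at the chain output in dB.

-9 dB

Stage 1: -10 dB is 5 dB over -15 dB; at 2.5:1 that becomes 2 dB over, giving -13 dB.
Stage 2: -13 dB ≤ -5 dB, so stage 2 doesn't engage; make-up brings it to -9 dB.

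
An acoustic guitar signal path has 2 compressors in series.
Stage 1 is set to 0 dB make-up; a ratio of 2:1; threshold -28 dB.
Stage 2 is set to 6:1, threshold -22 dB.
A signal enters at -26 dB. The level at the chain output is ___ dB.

Stage 1: 2 dB above -28 dB, reduced 2:1 to 1 dB above → -27 dB.
Stage 2: -27 dB ≤ -22 dB, so stage 2 doesn't engage; output -27 dB.

-27 dB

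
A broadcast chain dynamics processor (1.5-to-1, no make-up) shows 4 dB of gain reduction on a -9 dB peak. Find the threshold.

-21 dB

Let T be the threshold. Output overshoot = (input overshoot)/R, so -13 − T = (-9 − T)/1.5.
1.5·(-13 − T) = -9 − T → 0.5·T = -19.5 − (-9) = -10.5.
T = -10.5/0.5 = -21 dB.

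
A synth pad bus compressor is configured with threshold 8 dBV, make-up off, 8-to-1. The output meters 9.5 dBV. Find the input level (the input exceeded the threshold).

20 dBV

The compressed level sits 9.5 − 8 = 1.5 dB over threshold.
Undo the ratio: input overshoot = 1.5 × 8 = 12 dB, giving input = 20 dBV.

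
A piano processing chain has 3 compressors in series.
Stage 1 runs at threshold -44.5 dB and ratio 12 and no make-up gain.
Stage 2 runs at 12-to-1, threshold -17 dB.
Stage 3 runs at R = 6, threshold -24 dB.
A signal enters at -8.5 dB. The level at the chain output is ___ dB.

Stage 1: overshoot 36 dB → 36/12 = 3 dB → -41.5 dB.
Stage 2: -41.5 dB ≤ -17 dB, so stage 2 doesn't engage; output -41.5 dB.
Stage 3: -41.5 dB ≤ -24 dB, so stage 3 doesn't engage; output -41.5 dB.

-41.5 dB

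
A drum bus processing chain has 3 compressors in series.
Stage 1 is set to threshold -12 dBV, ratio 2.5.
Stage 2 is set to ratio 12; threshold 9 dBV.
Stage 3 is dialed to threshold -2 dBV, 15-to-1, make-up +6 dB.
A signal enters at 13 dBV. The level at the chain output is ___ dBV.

Stage 1: 13 dBV is 25 dB over -12 dBV; at 2.5:1 that becomes 10 dB over, giving -2 dBV.
Stage 2: -2 dBV is at or below the 9 dBV threshold — no compression; output -2 dBV.
Stage 3: below threshold (-2 ≤ -2); passes unchanged; make-up brings it to 4 dBV.

4 dBV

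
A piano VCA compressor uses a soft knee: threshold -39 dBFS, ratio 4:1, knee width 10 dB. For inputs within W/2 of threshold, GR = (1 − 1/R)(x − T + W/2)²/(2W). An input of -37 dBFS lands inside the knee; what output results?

x − T + W/2 = -37 − (-39) + 5 = 7.
GR = (1 − 1/4) × 7² / 20 = 0.75 × 49 / 20 = 1.8375 dB.
Output = -37 − 1.8375 = -38.8375 dBFS.

-38.8375 dBFS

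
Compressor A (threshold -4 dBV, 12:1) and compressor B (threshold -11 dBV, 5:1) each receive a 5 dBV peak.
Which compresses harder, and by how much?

B, by 4.55 dB

A: GR = 9 − 9/12 = 8.25 dB.
B: GR = 16 − 16/5 = 12.8 dB.
B applies 4.55 dB more gain reduction.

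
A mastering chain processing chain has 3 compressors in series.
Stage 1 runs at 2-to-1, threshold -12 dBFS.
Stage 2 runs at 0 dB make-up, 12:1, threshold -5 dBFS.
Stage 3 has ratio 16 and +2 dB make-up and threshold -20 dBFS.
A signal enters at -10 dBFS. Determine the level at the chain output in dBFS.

-17.4375 dBFS

Stage 1: overshoot 2 dB → 2/2 = 1 dB → -11 dBFS.
Stage 2: below threshold (-11 ≤ -5); passes unchanged; output -11 dBFS.
Stage 3: -11 dBFS is 9 dB over -20 dBFS; at 16:1 that becomes 0.5625 dB over, giving -19.4375 dBFS; +2 dB make-up → -17.4375 dBFS.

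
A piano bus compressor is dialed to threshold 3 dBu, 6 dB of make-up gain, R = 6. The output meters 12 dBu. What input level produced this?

Before make-up, the level was 12 − 6 = 6 dBu.
Post-compression overshoot = 6 − 3 = 3 dB.
Undo the ratio: input overshoot = 3 × 6 = 18 dB, giving input = 21 dBu.

21 dBu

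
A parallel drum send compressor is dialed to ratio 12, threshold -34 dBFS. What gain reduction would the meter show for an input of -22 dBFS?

-22 dBFS exceeds the threshold by 12 dB.
After 12:1 compression the overshoot becomes 12/12 = 1 dB.
Gain reduction = 12 − 1 = 11 dB.

11 dB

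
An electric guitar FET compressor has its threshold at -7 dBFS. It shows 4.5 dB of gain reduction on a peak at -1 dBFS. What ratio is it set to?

Input overshoot = -1 − (-7) = 6 dB.
Output overshoot = 6 − 4.5 = 1.5 dB.
Ratio = input overshoot / output overshoot = 6 / 1.5 = 4.

4:1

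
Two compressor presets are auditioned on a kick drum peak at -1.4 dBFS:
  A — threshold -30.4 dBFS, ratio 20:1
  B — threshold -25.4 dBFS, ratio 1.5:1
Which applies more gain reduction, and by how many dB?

A, by 19.55 dB

A: GR = 29 − 29/20 = 27.55 dB.
B: GR = 24 − 24/1.5 = 8 dB.
A applies 19.55 dB more gain reduction.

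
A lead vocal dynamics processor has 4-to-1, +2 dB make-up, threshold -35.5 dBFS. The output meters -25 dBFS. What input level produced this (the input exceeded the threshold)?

Before make-up, the level was -25 − 2 = -27 dBFS.
The compressed level sits -27 − (-35.5) = 8.5 dB over threshold.
Undo the ratio: input overshoot = 8.5 × 4 = 34 dB, giving input = -1.5 dBFS.

-1.5 dBFS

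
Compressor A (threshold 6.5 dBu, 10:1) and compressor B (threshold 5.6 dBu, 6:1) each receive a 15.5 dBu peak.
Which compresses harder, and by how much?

B, by 0.15 dB

A: 9 dB over, compressed to 0.9 dB over, so 8.1 dB of GR.
B: 9.9 dB over, compressed to 1.65 dB over, so 8.25 dB of GR.
Difference: 0.15 dB in favour of B.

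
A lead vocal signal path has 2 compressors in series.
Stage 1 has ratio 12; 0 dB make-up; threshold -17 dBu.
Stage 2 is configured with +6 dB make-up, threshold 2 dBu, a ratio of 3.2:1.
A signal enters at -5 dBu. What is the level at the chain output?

-10 dBu

Stage 1: overshoot 12 dB → 12/12 = 1 dB → -16 dBu.
Stage 2: -16 dBu ≤ 2 dBu, so stage 2 doesn't engage; make-up brings it to -10 dBu.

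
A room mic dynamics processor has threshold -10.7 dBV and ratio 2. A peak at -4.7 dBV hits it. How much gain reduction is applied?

The signal is 6 dB above threshold.
A 2:1 ratio leaves 3 dB of that excess.
GR = overshoot in − overshoot out = 6 − 3 = 3 dB.

3 dB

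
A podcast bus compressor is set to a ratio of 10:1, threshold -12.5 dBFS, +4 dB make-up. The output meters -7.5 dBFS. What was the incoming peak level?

Remove make-up: -7.5 − 4 = -11.5 dBFS.
That's 1 dB above the -12.5 dBFS threshold.
Undo the ratio: input overshoot = 1 × 10 = 10 dB, giving input = -2.5 dBFS.

-2.5 dBFS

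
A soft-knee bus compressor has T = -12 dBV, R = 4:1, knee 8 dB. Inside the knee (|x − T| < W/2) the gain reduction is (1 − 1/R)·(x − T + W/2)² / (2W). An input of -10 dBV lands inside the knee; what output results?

-11.6875 dBV

x − T + W/2 = -10 − (-12) + 4 = 6.
GR = (1 − 1/4) × 6² / 16 = 0.75 × 36 / 16 = 1.6875 dB.
Output = -10 − 1.6875 = -11.6875 dBV.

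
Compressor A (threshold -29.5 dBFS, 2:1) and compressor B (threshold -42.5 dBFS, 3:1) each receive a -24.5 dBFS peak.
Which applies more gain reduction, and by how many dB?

B, by 9.5 dB

A: 5 dB over, compressed to 2.5 dB over, so 2.5 dB of GR.
B: 18 dB over, compressed to 6 dB over, so 12 dB of GR.
B applies 9.5 dB more gain reduction.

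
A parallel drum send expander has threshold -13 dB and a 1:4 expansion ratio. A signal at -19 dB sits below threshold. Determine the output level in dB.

-37 dB

Undershoot = (-13) − (-19) = 6 dB.
At 1:4, that expands to 24 dB under threshold.
Output = -13 − 24 = -37 dB.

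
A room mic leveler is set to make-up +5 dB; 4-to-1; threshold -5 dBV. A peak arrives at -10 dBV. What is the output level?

-10 dBV is 5 dB below the -5 dBV threshold, so no gain reduction is applied.
Make-up gain adds 5 dB: -10 + 5 = -5 dBV.

-5 dBV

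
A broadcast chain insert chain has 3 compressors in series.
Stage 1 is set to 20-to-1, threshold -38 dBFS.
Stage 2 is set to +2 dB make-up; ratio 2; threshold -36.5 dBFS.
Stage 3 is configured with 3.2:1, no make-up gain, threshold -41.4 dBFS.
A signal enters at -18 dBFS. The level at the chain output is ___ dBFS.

Stage 1: -18 dBFS is 20 dB over -38 dBFS; at 20:1 that becomes 1 dB over, giving -37 dBFS.
Stage 2: -37 dBFS is at or below the -36.5 dBFS threshold — no compression; make-up brings it to -35 dBFS.
Stage 3: 6.4 dB above -41.4 dBFS, reduced 3.2:1 to 2 dB above → -39.4 dBFS.

-39.4 dBFS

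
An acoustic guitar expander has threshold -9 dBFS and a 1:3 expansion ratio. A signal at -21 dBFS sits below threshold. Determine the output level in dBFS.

-45 dBFS

Undershoot = (-9) − (-21) = 12 dB.
At 1:3, that expands to 36 dB under threshold.
Output = -9 − 36 = -45 dBFS.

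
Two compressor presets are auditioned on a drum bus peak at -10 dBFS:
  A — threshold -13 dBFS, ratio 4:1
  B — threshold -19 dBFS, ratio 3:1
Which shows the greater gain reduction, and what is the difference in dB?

B, by 3.75 dB

A: overshoot 3 dB → output overshoot 0.75 dB → GR 2.25 dB.
B: overshoot 9 dB → output overshoot 3 dB → GR 6 dB.
B reduces 3.75 dB more.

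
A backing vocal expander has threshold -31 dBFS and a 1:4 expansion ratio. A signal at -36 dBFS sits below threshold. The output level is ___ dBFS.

Undershoot = (-31) − (-36) = 5 dB.
At 1:4, that expands to 20 dB under threshold.
Output = -31 − 20 = -51 dBFS.

-51 dBFS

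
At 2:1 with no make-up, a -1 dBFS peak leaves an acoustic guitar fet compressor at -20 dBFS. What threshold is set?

-39 dBFS

Gain reduction = -1 − (-20) = 19 dB; output overshoot = GR / (R − 1) = 19 / 1 = 19 dB.
Threshold = output − output overshoot = -20 − 19 = -39 dBFS.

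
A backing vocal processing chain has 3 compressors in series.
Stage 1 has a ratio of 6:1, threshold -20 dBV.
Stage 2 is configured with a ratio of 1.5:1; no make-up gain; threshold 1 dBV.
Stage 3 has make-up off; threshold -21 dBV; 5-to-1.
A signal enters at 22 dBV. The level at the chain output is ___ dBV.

-19.4 dBV

Stage 1: 22 dBV is 42 dB over -20 dBV; at 6:1 that becomes 7 dB over, giving -13 dBV.
Stage 2: -13 dBV is at or below the 1 dBV threshold — no compression; output -13 dBV.
Stage 3: -13 dBV is 8 dB over -21 dBV; at 5:1 that becomes 1.6 dB over, giving -19.4 dBV.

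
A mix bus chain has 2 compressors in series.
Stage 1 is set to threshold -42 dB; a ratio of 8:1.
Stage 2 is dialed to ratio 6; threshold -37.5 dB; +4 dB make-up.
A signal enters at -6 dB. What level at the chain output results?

Stage 1: -6 dB is 36 dB over -42 dB; at 8:1 that becomes 4.5 dB over, giving -37.5 dB.
Stage 2: below threshold (-37.5 ≤ -37.5); passes unchanged; make-up brings it to -33.5 dB.

-33.5 dB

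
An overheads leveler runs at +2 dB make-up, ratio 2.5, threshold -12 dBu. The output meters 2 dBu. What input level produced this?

Before make-up, the level was 2 − 2 = 0 dBu.
Post-compression overshoot = 0 − (-12) = 12 dB.
Before 2.5:1 compression the overshoot was 12 × 2.5 = 30 dB, so input = -12 + 30 = 18 dBu.

18 dBu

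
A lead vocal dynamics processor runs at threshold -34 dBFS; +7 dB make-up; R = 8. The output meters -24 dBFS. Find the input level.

-10 dBFS

Before make-up, the level was -24 − 7 = -31 dBFS.
That's 3 dB above the -34 dBFS threshold.
Undo the ratio: input overshoot = 3 × 8 = 24 dB, giving input = -10 dBFS.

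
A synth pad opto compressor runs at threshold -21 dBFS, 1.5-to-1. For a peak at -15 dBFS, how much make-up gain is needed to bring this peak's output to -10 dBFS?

The peak compresses to -21 + 6/1.5 = -17 dBFS.
To reach -10 dBFS requires -10 − (-17) = 7 dB of make-up.

7 dB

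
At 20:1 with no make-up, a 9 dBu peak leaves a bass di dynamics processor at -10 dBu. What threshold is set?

Input is 20 dB above T (since output overshoot × R = input overshoot: (-10 − T)·20 = 9 − T gives T = -11 dBu).
Check: -11 + (9 − (-11))/20 = -11 + 1 = -10 dBu. ✓

-11 dBu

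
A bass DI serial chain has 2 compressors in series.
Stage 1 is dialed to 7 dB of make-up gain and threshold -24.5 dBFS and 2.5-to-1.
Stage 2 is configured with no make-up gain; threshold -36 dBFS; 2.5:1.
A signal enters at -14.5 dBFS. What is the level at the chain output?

Stage 1: 10 dB above -24.5 dBFS, reduced 2.5:1 to 4 dB above → -20.5 dBFS; +7 dB make-up → -13.5 dBFS.
Stage 2: -13.5 dBFS is 22.5 dB over -36 dBFS; at 2.5:1 that becomes 9 dB over, giving -27 dBFS.

-27 dBFS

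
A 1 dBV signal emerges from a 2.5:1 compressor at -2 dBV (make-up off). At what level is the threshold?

Input is 5 dB above T (since output overshoot × R = input overshoot: (-2 − T)·2.5 = 1 − T gives T = -4 dBV).
Check: -4 + (1 − (-4))/2.5 = -4 + 2 = -2 dBV. ✓

-4 dBV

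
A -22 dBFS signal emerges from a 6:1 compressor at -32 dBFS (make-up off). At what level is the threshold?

-34 dBFS

Gain reduction = -22 − (-32) = 10 dB; output overshoot = GR / (R − 1) = 10 / 5 = 2 dB.
Threshold = output − output overshoot = -32 − 2 = -34 dBFS.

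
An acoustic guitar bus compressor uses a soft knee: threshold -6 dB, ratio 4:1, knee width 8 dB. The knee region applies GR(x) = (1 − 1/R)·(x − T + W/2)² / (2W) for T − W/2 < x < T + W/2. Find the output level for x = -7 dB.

x − T + W/2 = -7 − (-6) + 4 = 3.
GR = (1 − 1/4) × 3² / 16 = 0.75 × 9 / 16 = 0.421875 dB.
Output = -7 − 0.421875 = -7.421875 dB.

-7.421875 dB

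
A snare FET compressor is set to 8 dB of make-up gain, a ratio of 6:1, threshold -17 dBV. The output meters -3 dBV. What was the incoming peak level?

Stripping the +8 dB make-up gives -11 dBV at the gain stage.
The compressed level sits -11 − (-17) = 6 dB over threshold.
Before 6:1 compression the overshoot was 6 × 6 = 36 dB, so input = -17 + 36 = 19 dBV.

19 dBV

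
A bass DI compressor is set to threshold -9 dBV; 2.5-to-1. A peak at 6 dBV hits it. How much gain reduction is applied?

The signal is 15 dB above threshold.
At 2.5:1, output sits 15/2.5 = 6 dB above threshold.
So the signal is attenuated by 15 − 6 = 9 dB.

9 dB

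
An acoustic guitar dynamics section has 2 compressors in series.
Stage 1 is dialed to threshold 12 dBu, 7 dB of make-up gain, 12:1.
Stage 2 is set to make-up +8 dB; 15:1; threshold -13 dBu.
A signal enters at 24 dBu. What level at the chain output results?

-2.8 dBu

Stage 1: 12 dB above 12 dBu, reduced 12:1 to 1 dB above → 13 dBu; +7 dB make-up → 20 dBu.
Stage 2: 33 dB above -13 dBu, reduced 15:1 to 2.2 dB above → -10.8 dBu; +8 dB make-up → -2.8 dBu.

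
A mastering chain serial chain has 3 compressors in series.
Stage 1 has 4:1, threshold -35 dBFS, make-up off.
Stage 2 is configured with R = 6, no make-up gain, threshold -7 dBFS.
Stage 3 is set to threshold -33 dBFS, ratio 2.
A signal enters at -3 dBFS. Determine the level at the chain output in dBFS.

Stage 1: overshoot 32 dB → 32/4 = 8 dB → -27 dBFS.
Stage 2: below threshold (-27 ≤ -7); passes unchanged; output -27 dBFS.
Stage 3: -27 dBFS is 6 dB over -33 dBFS; at 2:1 that becomes 3 dB over, giving -30 dBFS.

-30 dBFS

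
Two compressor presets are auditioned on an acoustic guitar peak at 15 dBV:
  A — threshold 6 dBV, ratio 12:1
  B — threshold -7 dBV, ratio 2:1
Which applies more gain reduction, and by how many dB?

A: GR = 9 − 9/12 = 8.25 dB.
B: GR = 22 − 22/2 = 11 dB.
Difference: 2.75 dB in favour of B.

B, by 2.75 dB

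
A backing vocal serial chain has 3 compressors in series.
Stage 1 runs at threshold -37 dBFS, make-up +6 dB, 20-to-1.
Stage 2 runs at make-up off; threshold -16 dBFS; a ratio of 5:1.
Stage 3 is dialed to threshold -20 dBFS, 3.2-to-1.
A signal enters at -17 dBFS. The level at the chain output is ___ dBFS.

-30 dBFS

Stage 1: 20 dB above -37 dBFS, reduced 20:1 to 1 dB above → -36 dBFS; +6 dB make-up → -30 dBFS.
Stage 2: below threshold (-30 ≤ -16); passes unchanged; output -30 dBFS.
Stage 3: below threshold (-30 ≤ -20); passes unchanged; output -30 dBFS.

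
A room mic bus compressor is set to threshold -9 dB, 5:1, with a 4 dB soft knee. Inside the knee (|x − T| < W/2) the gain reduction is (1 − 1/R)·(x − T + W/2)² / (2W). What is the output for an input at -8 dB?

-8.9 dB

x − T + W/2 = -8 − (-9) + 2 = 3.
GR = (1 − 1/5) × 3² / 8 = 0.8 × 9 / 8 = 0.9 dB.
Output = -8 − 0.9 = -8.9 dB.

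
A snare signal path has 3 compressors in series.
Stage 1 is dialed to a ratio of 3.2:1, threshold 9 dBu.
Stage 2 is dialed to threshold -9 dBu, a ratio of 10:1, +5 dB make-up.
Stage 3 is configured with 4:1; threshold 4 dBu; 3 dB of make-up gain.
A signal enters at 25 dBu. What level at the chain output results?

1.3 dBu

Stage 1: overshoot 16 dB → 16/3.2 = 5 dB → 14 dBu.
Stage 2: 23 dB above -9 dBu, reduced 10:1 to 2.3 dB above → -6.7 dBu; +5 dB make-up → -1.7 dBu.
Stage 3: -1.7 dBu is at or below the 4 dBu threshold — no compression; make-up brings it to 1.3 dBu.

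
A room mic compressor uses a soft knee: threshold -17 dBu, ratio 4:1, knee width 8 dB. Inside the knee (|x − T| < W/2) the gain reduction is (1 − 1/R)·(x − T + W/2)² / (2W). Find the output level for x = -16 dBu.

x − T + W/2 = -16 − (-17) + 4 = 5.
GR = (1 − 1/4) × 5² / 16 = 0.75 × 25 / 16 = 1.171875 dB.
Output = -16 − 1.171875 = -17.171875 dBu.

-17.171875 dBu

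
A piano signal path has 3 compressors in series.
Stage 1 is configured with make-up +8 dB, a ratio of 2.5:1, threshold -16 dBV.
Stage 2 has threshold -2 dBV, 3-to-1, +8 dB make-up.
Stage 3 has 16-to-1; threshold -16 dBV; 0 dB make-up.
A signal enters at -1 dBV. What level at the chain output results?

-14.625 dBV

Stage 1: overshoot 15 dB → 15/2.5 = 6 dB → -10 dBV; +8 dB make-up → -2 dBV.
Stage 2: below threshold (-2 ≤ -2); passes unchanged; make-up brings it to 6 dBV.
Stage 3: 6 dBV is 22 dB over -16 dBV; at 16:1 that becomes 1.375 dB over, giving -14.625 dBV.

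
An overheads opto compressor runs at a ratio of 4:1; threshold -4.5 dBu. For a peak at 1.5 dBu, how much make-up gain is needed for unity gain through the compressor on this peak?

4.5 dB

Without make-up, output = threshold + overshoot/4 = -4.5 + 1.5 = -3 dBu.
Gap to target: 4.5 dB.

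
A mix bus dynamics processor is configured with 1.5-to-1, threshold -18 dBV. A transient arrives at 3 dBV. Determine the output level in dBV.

3 dBV sits 21 dB over threshold.
1.5:1 compression reduces that to 21/1.5 = 14 dB over.
That puts the output at -4 dBV.

-4 dBV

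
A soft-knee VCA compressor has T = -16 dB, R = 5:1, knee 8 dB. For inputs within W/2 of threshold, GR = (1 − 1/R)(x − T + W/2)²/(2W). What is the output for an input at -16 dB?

x − T + W/2 = -16 − (-16) + 4 = 4.
GR = (1 − 1/5) × 4² / 16 = 0.8 × 16 / 16 = 0.8 dB.
Output = -16 − 0.8 = -16.8 dB.

-16.8 dB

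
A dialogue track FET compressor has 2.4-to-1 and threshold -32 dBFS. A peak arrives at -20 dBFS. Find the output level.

-20 dBFS sits 12 dB over threshold.
The 12 dB excess becomes 5 dB after 2.4:1 reduction.
That puts the output at -27 dBFS.

-27 dBFS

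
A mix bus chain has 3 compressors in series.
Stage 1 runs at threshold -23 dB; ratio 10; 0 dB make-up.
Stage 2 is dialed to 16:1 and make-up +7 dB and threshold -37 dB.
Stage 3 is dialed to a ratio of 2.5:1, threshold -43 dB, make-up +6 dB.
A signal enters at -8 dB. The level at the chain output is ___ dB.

Stage 1: overshoot 15 dB → 15/10 = 1.5 dB → -21.5 dB.
Stage 2: overshoot 15.5 dB → 15.5/16 = 0.96875 dB → -36.03125 dB; +7 dB make-up → -29.03125 dB.
Stage 3: -29.03125 dB is 13.96875 dB over -43 dB; at 2.5:1 that becomes 5.5875 dB over, giving -37.4125 dB; +6 dB make-up → -31.4125 dB.

-31.4125 dB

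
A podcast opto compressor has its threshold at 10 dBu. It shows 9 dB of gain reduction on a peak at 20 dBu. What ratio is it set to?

10:1

Input overshoot = 20 − 10 = 10 dB.
Output overshoot = 10 − 9 = 1 dB.
Ratio = input overshoot / output overshoot = 10 / 1 = 10.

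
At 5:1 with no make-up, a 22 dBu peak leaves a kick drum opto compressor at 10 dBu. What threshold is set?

Input is 15 dB above T (since output overshoot × R = input overshoot: (10 − T)·5 = 22 − T gives T = 7 dBu).
Check: 7 + (22 − 7)/5 = 7 + 3 = 10 dBu. ✓

7 dBu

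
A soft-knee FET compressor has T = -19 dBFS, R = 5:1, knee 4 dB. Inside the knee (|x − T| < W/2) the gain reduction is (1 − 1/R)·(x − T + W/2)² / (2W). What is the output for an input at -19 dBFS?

-19.4 dBFS

x − T + W/2 = -19 − (-19) + 2 = 2.
GR = (1 − 1/5) × 2² / 8 = 0.8 × 4 / 8 = 0.4 dB.
Output = -19 − 0.4 = -19.4 dBFS.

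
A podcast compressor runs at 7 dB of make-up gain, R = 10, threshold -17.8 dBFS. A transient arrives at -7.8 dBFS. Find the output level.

The input is 10 dB above the -17.8 dBFS threshold.
10:1 compression reduces that to 10/10 = 1 dB over.
So the level is -17.8 + 1 = -16.8 dBFS; make-up adds 7 dB, giving -9.8 dBFS.

-9.8 dBFS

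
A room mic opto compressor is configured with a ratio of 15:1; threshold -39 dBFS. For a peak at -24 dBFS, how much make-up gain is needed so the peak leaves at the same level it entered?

Without make-up, output = threshold + overshoot/15 = -39 + 1 = -38 dBFS.
Gap to target: 14 dB.

14 dB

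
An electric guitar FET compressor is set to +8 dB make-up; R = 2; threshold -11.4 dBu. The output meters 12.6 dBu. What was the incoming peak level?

Stripping the +8 dB make-up gives 4.6 dBu at the gain stage.
Post-compression overshoot = 4.6 − (-11.4) = 16 dB.
Before 2:1 compression the overshoot was 16 × 2 = 32 dB, so input = -11.4 + 32 = 20.6 dBu.

20.6 dBu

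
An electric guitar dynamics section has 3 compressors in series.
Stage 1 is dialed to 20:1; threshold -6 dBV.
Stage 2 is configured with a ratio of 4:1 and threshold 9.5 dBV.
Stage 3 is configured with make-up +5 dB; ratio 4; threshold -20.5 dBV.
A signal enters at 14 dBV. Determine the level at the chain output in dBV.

Stage 1: overshoot 20 dB → 20/20 = 1 dB → -5 dBV.
Stage 2: -5 dBV ≤ 9.5 dBV, so stage 2 doesn't engage; output -5 dBV.
Stage 3: -5 dBV is 15.5 dB over -20.5 dBV; at 4:1 that becomes 3.875 dB over, giving -16.625 dBV; +5 dB make-up → -11.625 dBV.

-11.625 dBV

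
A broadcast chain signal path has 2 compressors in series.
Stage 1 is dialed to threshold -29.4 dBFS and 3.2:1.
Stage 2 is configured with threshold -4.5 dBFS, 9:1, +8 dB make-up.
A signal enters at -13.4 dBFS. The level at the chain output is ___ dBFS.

-16.4 dBFS

Stage 1: -13.4 dBFS is 16 dB over -29.4 dBFS; at 3.2:1 that becomes 5 dB over, giving -24.4 dBFS.
Stage 2: -24.4 dBFS is at or below the -4.5 dBFS threshold — no compression; make-up brings it to -16.4 dBFS.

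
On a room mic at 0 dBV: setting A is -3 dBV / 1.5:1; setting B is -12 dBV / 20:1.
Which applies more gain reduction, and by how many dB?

A: GR = 3 − 3/1.5 = 1 dB.
B: GR = 12 − 12/20 = 11.4 dB.
Difference: 10.4 dB in favour of B.

B, by 10.4 dB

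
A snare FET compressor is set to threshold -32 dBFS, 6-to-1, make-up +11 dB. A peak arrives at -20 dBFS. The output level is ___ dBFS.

The input is 12 dB above the -32 dBFS threshold.
The 12 dB excess becomes 2 dB after 6:1 reduction.
That puts the output at -30 dBFS; make-up adds 11 dB, giving -19 dBFS.

-19 dBFS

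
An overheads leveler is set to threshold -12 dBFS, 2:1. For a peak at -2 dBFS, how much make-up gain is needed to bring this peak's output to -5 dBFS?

Without make-up, output = threshold + overshoot/2 = -12 + 5 = -7 dBFS.
Gap to target: 2 dB.

2 dB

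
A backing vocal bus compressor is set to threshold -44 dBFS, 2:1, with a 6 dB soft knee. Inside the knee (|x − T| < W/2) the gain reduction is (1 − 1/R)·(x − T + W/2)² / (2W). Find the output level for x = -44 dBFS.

x − T + W/2 = -44 − (-44) + 3 = 3.
GR = (1 − 1/2) × 3² / 12 = 0.5 × 9 / 12 = 0.375 dB.
Output = -44 − 0.375 = -44.375 dBFS.

-44.375 dBFS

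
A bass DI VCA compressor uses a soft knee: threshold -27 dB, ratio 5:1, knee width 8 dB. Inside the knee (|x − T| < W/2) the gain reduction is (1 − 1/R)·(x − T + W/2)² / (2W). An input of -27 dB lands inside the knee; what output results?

x − T + W/2 = -27 − (-27) + 4 = 4.
GR = (1 − 1/5) × 4² / 16 = 0.8 × 16 / 16 = 0.8 dB.
Output = -27 − 0.8 = -27.8 dB.

-27.8 dB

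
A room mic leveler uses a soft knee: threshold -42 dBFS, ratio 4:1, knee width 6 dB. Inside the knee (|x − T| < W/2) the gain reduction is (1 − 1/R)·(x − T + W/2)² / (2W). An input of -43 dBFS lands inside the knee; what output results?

-43.25 dBFS

x − T + W/2 = -43 − (-42) + 3 = 2.
GR = (1 − 1/4) × 2² / 12 = 0.75 × 4 / 12 = 0.25 dB.
Output = -43 − 0.25 = -43.25 dBFS.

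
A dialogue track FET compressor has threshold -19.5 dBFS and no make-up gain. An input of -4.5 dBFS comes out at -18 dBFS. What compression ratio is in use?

10:1

Input overshoot = -4.5 − (-19.5) = 15 dB; output overshoot = -18 − (-19.5) = 1.5 dB.
Ratio = 15 / 1.5 = 10.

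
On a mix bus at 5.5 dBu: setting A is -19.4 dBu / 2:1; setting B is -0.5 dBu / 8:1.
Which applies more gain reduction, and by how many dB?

A: overshoot 24.9 dB → output overshoot 12.45 dB → GR 12.45 dB.
B: overshoot 6 dB → output overshoot 0.75 dB → GR 5.25 dB.
Difference: 7.2 dB in favour of A.

A, by 7.2 dB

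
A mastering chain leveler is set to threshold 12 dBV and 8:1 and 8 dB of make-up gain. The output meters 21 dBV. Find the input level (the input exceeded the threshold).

Before make-up, the level was 21 − 8 = 13 dBV.
Post-compression overshoot = 13 − 12 = 1 dB.
Undo the ratio: input overshoot = 1 × 8 = 8 dB, giving input = 20 dBV.

20 dBV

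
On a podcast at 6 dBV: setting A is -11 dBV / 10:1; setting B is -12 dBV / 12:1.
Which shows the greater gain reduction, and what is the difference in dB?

B, by 1.2 dB

A: GR = 17 − 17/10 = 15.3 dB.
B: GR = 18 − 18/12 = 16.5 dB.
B applies 1.2 dB more gain reduction.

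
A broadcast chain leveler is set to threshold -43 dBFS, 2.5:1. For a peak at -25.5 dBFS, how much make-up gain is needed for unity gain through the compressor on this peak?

Without make-up, output = threshold + overshoot/2.5 = -43 + 7 = -36 dBFS.
Gap to target: 10.5 dB.

10.5 dB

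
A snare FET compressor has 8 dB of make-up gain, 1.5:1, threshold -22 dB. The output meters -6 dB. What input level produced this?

Remove make-up: -6 − 8 = -14 dB.
The compressed level sits -14 − (-22) = 8 dB over threshold.
Undo the ratio: input overshoot = 8 × 1.5 = 12 dB, giving input = -10 dB.

-10 dB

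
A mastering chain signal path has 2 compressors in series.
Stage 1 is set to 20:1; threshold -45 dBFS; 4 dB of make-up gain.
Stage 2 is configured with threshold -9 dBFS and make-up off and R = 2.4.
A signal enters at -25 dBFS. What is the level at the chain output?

Stage 1: 20 dB above -45 dBFS, reduced 20:1 to 1 dB above → -44 dBFS; +4 dB make-up → -40 dBFS.
Stage 2: -40 dBFS ≤ -9 dBFS, so stage 2 doesn't engage; output -40 dBFS.

-40 dBFS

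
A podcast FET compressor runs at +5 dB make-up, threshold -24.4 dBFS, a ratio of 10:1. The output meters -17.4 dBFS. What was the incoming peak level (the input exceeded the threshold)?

-4.4 dBFS

Remove make-up: -17.4 − 5 = -22.4 dBFS.
Post-compression overshoot = -22.4 − (-24.4) = 2 dB.
Input overshoot = R × output overshoot = 20 dB → input = -24.4 + 20 = -4.4 dBFS.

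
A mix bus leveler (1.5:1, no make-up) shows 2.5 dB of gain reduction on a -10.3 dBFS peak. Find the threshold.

-17.8 dBFS

Input is 7.5 dB above T (since output overshoot × R = input overshoot: (-12.8 − T)·1.5 = -10.3 − T gives T = -17.8 dBFS).
Check: -17.8 + (-10.3 − (-17.8))/1.5 = -17.8 + 5 = -12.8 dBFS. ✓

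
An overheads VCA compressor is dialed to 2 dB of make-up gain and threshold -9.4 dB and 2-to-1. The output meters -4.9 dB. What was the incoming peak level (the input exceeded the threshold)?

Stripping the +2 dB make-up gives -6.9 dB at the gain stage.
That's 2.5 dB above the -9.4 dB threshold.
Before 2:1 compression the overshoot was 2.5 × 2 = 5 dB, so input = -9.4 + 5 = -4.4 dB.

-4.4 dB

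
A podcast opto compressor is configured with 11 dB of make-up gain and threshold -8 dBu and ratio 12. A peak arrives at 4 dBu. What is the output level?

Overshoot: 4 − (-8) = 12 dB.
At 12:1 the overshoot is divided by 12, leaving 1 dB above threshold.
So the level is -8 + 1 = -7 dBu; make-up adds 11 dB, giving 4 dBu.

4 dBu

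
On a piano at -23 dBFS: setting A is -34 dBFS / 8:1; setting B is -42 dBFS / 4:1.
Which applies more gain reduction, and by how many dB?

A: overshoot 11 dB → output overshoot 1.375 dB → GR 9.625 dB.
B: overshoot 19 dB → output overshoot 4.75 dB → GR 14.25 dB.
Difference: 4.625 dB in favour of B.

B, by 4.625 dB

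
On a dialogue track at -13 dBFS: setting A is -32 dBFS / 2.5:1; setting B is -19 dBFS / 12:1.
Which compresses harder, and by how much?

A: GR = 19 − 19/2.5 = 11.4 dB.
B: GR = 6 − 6/12 = 5.5 dB.
A applies 5.9 dB more gain reduction.

A, by 5.9 dB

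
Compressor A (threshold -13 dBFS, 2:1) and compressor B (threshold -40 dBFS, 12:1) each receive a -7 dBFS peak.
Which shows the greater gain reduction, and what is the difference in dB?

A: GR = 6 − 6/2 = 3 dB.
B: GR = 33 − 33/12 = 30.25 dB.
Difference: 27.25 dB in favour of B.

B, by 27.25 dB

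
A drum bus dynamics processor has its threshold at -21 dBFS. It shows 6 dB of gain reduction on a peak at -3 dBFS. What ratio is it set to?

1.5:1

Input overshoot = -3 − (-21) = 18 dB.
Output overshoot = 18 − 6 = 12 dB.
Ratio = input overshoot / output overshoot = 18 / 12 = 1.5.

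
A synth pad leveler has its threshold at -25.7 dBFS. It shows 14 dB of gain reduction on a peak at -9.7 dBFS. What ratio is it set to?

Input overshoot = -9.7 − (-25.7) = 16 dB.
Output overshoot = 16 − 14 = 2 dB.
Ratio = input overshoot / output overshoot = 16 / 2 = 8.

8:1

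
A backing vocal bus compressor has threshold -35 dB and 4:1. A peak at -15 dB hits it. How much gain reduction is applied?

Overshoot = -15 − (-35) = 20 dB.
At 4:1, output sits 20/4 = 5 dB above threshold.
GR = overshoot in − overshoot out = 20 − 5 = 15 dB.

15 dB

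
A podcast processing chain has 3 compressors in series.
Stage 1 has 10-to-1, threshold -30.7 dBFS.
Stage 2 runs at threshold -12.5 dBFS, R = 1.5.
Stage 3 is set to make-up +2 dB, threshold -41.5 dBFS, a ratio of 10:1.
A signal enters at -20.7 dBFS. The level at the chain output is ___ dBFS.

Stage 1: overshoot 10 dB → 10/10 = 1 dB → -29.7 dBFS.
Stage 2: -29.7 dBFS ≤ -12.5 dBFS, so stage 2 doesn't engage; output -29.7 dBFS.
Stage 3: overshoot 11.8 dB → 11.8/10 = 1.18 dB → -40.32 dBFS; +2 dB make-up → -38.32 dBFS.

-38.32 dBFS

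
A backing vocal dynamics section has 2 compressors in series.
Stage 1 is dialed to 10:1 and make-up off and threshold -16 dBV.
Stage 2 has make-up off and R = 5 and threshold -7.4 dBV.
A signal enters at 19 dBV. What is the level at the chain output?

Stage 1: 35 dB above -16 dBV, reduced 10:1 to 3.5 dB above → -12.5 dBV.
Stage 2: -12.5 dBV is at or below the -7.4 dBV threshold — no compression; output -12.5 dBV.

-12.5 dBV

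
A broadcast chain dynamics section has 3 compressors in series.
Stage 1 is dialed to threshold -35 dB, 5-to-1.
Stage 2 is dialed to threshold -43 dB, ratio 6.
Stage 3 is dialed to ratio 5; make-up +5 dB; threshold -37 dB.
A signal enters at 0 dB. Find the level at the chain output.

Stage 1: overshoot 35 dB → 35/5 = 7 dB → -28 dB.
Stage 2: -28 dB is 15 dB over -43 dB; at 6:1 that becomes 2.5 dB over, giving -40.5 dB.
Stage 3: -40.5 dB is at or below the -37 dB threshold — no compression; make-up brings it to -35.5 dB.

-35.5 dB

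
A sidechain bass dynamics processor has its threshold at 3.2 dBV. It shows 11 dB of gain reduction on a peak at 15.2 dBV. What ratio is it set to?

12:1

Input overshoot = 15.2 − 3.2 = 12 dB.
Output overshoot = 12 − 11 = 1 dB.
Ratio = input overshoot / output overshoot = 12 / 1 = 12.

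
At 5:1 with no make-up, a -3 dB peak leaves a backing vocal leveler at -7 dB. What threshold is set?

-8 dB

Let T be the threshold. Output overshoot = (input overshoot)/R, so -7 − T = (-3 − T)/5.
5·(-7 − T) = -3 − T → 4·T = -35 − (-3) = -32.
T = -32/4 = -8 dB.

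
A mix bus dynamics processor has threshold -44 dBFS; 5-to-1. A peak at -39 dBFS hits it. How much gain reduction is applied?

The signal is 5 dB above threshold.
At 5:1, output sits 5/5 = 1 dB above threshold.
Gain reduction = 5 − 1 = 4 dB.

4 dB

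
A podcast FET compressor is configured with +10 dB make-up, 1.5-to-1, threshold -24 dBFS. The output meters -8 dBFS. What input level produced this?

Remove make-up: -8 − 10 = -18 dBFS.
That's 6 dB above the -24 dBFS threshold.
Before 1.5:1 compression the overshoot was 6 × 1.5 = 9 dB, so input = -24 + 9 = -15 dBFS.

-15 dBFS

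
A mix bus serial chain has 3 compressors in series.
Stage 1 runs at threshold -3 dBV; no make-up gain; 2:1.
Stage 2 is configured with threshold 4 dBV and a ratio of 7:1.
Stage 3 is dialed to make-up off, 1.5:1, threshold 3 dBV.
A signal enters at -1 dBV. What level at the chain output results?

Stage 1: -1 dBV is 2 dB over -3 dBV; at 2:1 that becomes 1 dB over, giving -2 dBV.
Stage 2: -2 dBV ≤ 4 dBV, so stage 2 doesn't engage; output -2 dBV.
Stage 3: below threshold (-2 ≤ 3); passes unchanged; output -2 dBV.

-2 dBV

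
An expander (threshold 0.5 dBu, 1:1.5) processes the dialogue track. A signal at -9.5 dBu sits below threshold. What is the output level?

The input is 10 dB below the 0.5 dBu threshold.
A 1:1.5 expander multiplies undershoot by 1.5: 10 × 1.5 = 15 dB below threshold.
Output = 0.5 − 15 = -14.5 dBu.

-14.5 dBu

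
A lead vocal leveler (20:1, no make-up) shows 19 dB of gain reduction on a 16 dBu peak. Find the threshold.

-4 dBu

Input is 20 dB above T (since output overshoot × R = input overshoot: (-3 − T)·20 = 16 − T gives T = -4 dBu).
Check: -4 + (16 − (-4))/20 = -4 + 1 = -3 dBu. ✓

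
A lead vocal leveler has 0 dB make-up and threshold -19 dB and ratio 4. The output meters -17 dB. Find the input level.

Post-compression overshoot = -17 − (-19) = 2 dB.
Before 4:1 compression the overshoot was 2 × 4 = 8 dB, so input = -19 + 8 = -11 dB.

-11 dB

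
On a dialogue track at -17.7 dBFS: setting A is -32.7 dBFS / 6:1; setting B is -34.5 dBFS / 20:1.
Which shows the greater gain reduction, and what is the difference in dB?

B, by 3.46 dB

A: 15 dB over, compressed to 2.5 dB over, so 12.5 dB of GR.
B: 16.8 dB over, compressed to 0.84 dB over, so 15.96 dB of GR.
B reduces 3.46 dB more.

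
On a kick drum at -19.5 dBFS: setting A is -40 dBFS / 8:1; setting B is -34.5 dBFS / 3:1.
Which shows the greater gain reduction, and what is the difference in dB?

A, by 7.9375 dB

A: 20.5 dB over, compressed to 2.5625 dB over, so 17.9375 dB of GR.
B: 15 dB over, compressed to 5 dB over, so 10 dB of GR.
Difference: 7.9375 dB in favour of A.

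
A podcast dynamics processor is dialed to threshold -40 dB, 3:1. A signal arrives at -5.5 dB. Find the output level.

-5.5 dB sits 34.5 dB over threshold.
The 34.5 dB excess becomes 11.5 dB after 3:1 reduction.
So the level is -40 + 11.5 = -28.5 dB.

-28.5 dB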